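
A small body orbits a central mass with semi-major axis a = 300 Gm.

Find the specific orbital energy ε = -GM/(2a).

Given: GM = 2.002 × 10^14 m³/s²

Convert to SI: a = 300 Gm = 3e+11 m.
ε = −GM / (2a).
ε = −2.002e+14 / (2 · 3e+11) J/kg ≈ -333.7 J/kg = -333.7 J/kg.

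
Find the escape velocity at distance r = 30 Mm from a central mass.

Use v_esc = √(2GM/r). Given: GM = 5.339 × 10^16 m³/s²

Convert to SI: r = 30 Mm = 3e+07 m.
Escape velocity comes from setting total energy to zero: ½v² − GM/r = 0 ⇒ v_esc = √(2GM / r).
v_esc = √(2 · 5.339e+16 / 3e+07) m/s ≈ 5.966e+04 m/s = 59.66 km/s.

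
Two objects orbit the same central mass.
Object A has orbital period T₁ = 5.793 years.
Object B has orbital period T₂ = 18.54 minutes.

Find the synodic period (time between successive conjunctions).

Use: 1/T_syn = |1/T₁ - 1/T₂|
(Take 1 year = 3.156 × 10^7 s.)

Convert to SI: T₁ = 5.793 years = 1.82827e+08 s; T₂ = 18.54 minutes = 1112.4 s.
T_syn = |T₁ · T₂ / (T₁ − T₂)|.
T_syn = |1.82827e+08 · 1112.4 / (1.82827e+08 − 1112.4)| s ≈ 1112 s = 18.54 minutes.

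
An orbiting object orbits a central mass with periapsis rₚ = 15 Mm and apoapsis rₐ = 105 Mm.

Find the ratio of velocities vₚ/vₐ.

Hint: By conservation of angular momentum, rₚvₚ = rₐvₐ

Convert to SI: rₚ = 15 Mm = 1.5e+07 m; rₐ = 105 Mm = 1.05e+08 m.
Conservation of angular momentum gives rₚvₚ = rₐvₐ, so vₚ/vₐ = rₐ/rₚ.
vₚ/vₐ = 1.05e+08 / 1.5e+07 ≈ 7.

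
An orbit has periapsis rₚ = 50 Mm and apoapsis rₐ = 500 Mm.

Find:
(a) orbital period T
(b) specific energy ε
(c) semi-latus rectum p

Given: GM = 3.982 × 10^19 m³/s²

Convert to SI: rₚ = 50 Mm = 5e+07 m; rₐ = 500 Mm = 5e+08 m.
(a) With a = (rₚ + rₐ)/2 = 2.75e+08 m, T = 2π √(a³/GM) = 2π √((2.75e+08)³/3.982e+19) s ≈ 4541 s
(b) With a = (rₚ + rₐ)/2 = 2.75e+08 m, ε = −GM/(2a) = −3.982e+19/(2 · 2.75e+08) J/kg ≈ -7.24e+10 J/kg
(c) From a = (rₚ + rₐ)/2 = 2.75e+08 m and e = (rₐ − rₚ)/(rₐ + rₚ) = 0.818182, p = a(1 − e²) = 2.75e+08 · (1 − (0.818182)²) ≈ 9.091e+07 m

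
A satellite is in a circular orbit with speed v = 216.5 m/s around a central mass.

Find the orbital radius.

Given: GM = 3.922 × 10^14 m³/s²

For a circular orbit, v² = GM / r, so r = GM / v².
r = 3.922e+14 / (216.5)² m ≈ 8.367e+09 m = 8.367 Gm.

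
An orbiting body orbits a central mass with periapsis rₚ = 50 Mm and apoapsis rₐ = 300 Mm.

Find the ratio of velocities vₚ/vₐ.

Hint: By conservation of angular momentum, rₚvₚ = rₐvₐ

Convert to SI: rₚ = 50 Mm = 5e+07 m; rₐ = 300 Mm = 3e+08 m.
Conservation of angular momentum gives rₚvₚ = rₐvₐ, so vₚ/vₐ = rₐ/rₚ.
vₚ/vₐ = 3e+08 / 5e+07 ≈ 6.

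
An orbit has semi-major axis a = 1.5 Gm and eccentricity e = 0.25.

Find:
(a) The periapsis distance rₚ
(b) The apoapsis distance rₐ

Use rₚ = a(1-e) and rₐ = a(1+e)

Convert to SI: a = 1.5 Gm = 1.5e+09 m.
(a) rₚ = a(1 − e) = 1.5e+09 · (1 − 0.25) = 1.5e+09 · 0.75 ≈ 1.125e+09 m = 1.125 Gm.
(b) rₐ = a(1 + e) = 1.5e+09 · (1 + 0.25) = 1.5e+09 · 1.25 ≈ 1.875e+09 m = 1.875 Gm.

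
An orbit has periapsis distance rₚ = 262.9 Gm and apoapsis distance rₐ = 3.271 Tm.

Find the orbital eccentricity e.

Convert to SI: rₚ = 262.9 Gm = 2.629e+11 m; rₐ = 3.271 Tm = 3.271e+12 m.
e = (rₐ − rₚ) / (rₐ + rₚ).
e = (3.271e+12 − 2.629e+11) / (3.271e+12 + 2.629e+11) = 3.0081e+12 / 3.5339e+12 ≈ 0.8512.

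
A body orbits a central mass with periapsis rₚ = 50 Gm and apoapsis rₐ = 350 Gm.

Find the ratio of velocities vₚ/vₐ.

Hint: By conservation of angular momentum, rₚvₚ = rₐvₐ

Convert to SI: rₚ = 50 Gm = 5e+10 m; rₐ = 350 Gm = 3.5e+11 m.
Conservation of angular momentum gives rₚvₚ = rₐvₐ, so vₚ/vₐ = rₐ/rₚ.
vₚ/vₐ = 3.5e+11 / 5e+10 ≈ 7.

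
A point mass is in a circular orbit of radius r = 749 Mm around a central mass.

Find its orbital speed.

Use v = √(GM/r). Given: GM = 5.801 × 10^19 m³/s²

Convert to SI: r = 749 Mm = 7.49e+08 m.
For a circular orbit, gravity supplies the centripetal force, so v = √(GM / r).
v = √(5.801e+19 / 7.49e+08) m/s ≈ 2.783e+05 m/s = 278.3 km/s.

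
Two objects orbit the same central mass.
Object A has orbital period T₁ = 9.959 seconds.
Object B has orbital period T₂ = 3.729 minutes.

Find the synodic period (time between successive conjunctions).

Convert to SI: T₂ = 3.729 minutes = 223.74 s.
T_syn = |T₁ · T₂ / (T₁ − T₂)|.
T_syn = |9.959 · 223.74 / (9.959 − 223.74)| s ≈ 10.42 s = 10.42 seconds.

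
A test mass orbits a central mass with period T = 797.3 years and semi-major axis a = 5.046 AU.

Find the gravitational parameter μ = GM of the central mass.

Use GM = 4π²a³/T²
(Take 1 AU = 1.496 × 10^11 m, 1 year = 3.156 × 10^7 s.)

Convert to SI: T = 797.3 years = 2.51628e+10 s; a = 5.046 AU = 7.54882e+11 m.
GM = 4π² · a³ / T².
GM = 4π² · (7.54882e+11)³ / (2.51628e+10)² m³/s² ≈ 2.682e+16 m³/s² = 2.682 × 10^16 m³/s².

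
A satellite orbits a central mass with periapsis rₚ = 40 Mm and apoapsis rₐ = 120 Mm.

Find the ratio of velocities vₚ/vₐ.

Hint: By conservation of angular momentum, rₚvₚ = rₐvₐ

Convert to SI: rₚ = 40 Mm = 4e+07 m; rₐ = 120 Mm = 1.2e+08 m.
Conservation of angular momentum gives rₚvₚ = rₐvₐ, so vₚ/vₐ = rₐ/rₚ.
vₚ/vₐ = 1.2e+08 / 4e+07 ≈ 3.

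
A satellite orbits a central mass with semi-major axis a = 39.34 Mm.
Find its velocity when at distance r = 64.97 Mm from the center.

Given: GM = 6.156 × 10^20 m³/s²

Convert to SI: a = 39.34 Mm = 3.934e+07 m; r = 64.97 Mm = 6.497e+07 m.
Vis-viva: v = √(GM · (2/r − 1/a)).
2/r − 1/a = 2/6.497e+07 − 1/3.934e+07 = 5.36402e-09 m⁻¹.
v = √(6.156e+20 · 5.36402e-09) m/s ≈ 1.817e+06 m/s = 1817 km/s.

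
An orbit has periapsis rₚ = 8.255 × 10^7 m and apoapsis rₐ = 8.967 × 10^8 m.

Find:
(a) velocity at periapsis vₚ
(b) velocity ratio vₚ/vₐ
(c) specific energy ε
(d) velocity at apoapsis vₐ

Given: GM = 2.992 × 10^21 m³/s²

(a) With a = (rₚ + rₐ)/2 = 4.89625e+08 m, vₚ = √(GM (2/rₚ − 1/a)) = √(2.992e+21 · (2/8.255e+07 − 1/4.89625e+08)) m/s ≈ 8.147e+06 m/s
(b) Conservation of angular momentum (rₚvₚ = rₐvₐ) gives vₚ/vₐ = rₐ/rₚ = 8.967e+08/8.255e+07 ≈ 10.86
(c) With a = (rₚ + rₐ)/2 = 4.89625e+08 m, ε = −GM/(2a) = −2.992e+21/(2 · 4.89625e+08) J/kg ≈ -3.055e+12 J/kg
(d) With a = (rₚ + rₐ)/2 = 4.89625e+08 m, vₐ = √(GM (2/rₐ − 1/a)) = √(2.992e+21 · (2/8.967e+08 − 1/4.89625e+08)) m/s ≈ 7.5e+05 m/s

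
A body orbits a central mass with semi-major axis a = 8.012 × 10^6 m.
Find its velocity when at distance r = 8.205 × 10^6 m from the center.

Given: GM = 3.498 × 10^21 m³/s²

Vis-viva: v = √(GM · (2/r − 1/a)).
2/r − 1/a = 2/8.205e+06 − 1/8.012e+06 = 1.18941e-07 m⁻¹.
v = √(3.498e+21 · 1.18941e-07) m/s ≈ 2.04e+07 m/s = 2.04e+04 km/s.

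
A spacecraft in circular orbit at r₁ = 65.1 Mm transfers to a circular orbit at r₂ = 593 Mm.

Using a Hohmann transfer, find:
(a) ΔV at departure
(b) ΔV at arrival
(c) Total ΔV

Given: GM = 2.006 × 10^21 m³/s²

Convert to SI: r₁ = 65.1 Mm = 6.51e+07 m; r₂ = 593 Mm = 5.93e+08 m.
Transfer semi-major axis: a_t = (r₁ + r₂)/2 = (6.51e+07 + 5.93e+08)/2 = 3.2905e+08 m.
Circular speeds: v₁ = √(GM/r₁) = 5.55105e+06 m/s, v₂ = √(GM/r₂) = 1.83924e+06 m/s.
Transfer speeds (vis-viva v² = GM(2/r − 1/a_t)): v₁ᵗ = 7.45197e+06 m/s, v₂ᵗ = 818084 m/s.
(a) ΔV₁ = |v₁ᵗ − v₁| ≈ 1.901e+06 m/s = 1901 km/s.
(b) ΔV₂ = |v₂ − v₂ᵗ| ≈ 1.021e+06 m/s = 1021 km/s.
(c) ΔV_total = ΔV₁ + ΔV₂ ≈ 2.922e+06 m/s = 2922 km/s.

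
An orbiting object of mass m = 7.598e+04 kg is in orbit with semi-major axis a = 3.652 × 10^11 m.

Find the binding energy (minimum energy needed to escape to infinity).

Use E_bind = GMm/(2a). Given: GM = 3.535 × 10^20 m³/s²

Total orbital energy is E = −GMm/(2a); binding energy is E_bind = −E = GMm/(2a).
E_bind = 3.535e+20 · 7.598e+04 / (2 · 3.652e+11) J ≈ 3.677e+13 J = 36.77 TJ.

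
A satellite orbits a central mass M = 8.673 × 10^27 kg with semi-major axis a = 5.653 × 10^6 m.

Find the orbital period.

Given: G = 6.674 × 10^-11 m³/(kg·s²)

GM = G · M = 6.674e-11 · 8.673e+27 = 5.78836e+17 m³/s².
Kepler's third law: T = 2π √(a³ / GM).
Substituting a = 5.653e+06 m and GM = 5.78836e+17 m³/s²:
T = 2π √((5.653e+06)³ / 5.78836e+17) s
T ≈ 111 s = 1.85 minutes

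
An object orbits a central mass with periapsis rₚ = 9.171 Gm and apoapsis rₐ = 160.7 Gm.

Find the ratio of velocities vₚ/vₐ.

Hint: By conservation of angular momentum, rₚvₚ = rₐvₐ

Convert to SI: rₚ = 9.171 Gm = 9.171e+09 m; rₐ = 160.7 Gm = 1.607e+11 m.
Conservation of angular momentum gives rₚvₚ = rₐvₐ, so vₚ/vₐ = rₐ/rₚ.
vₚ/vₐ = 1.607e+11 / 9.171e+09 ≈ 17.52.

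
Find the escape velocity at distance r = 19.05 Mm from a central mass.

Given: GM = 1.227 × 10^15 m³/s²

Convert to SI: r = 19.05 Mm = 1.905e+07 m.
Escape velocity comes from setting total energy to zero: ½v² − GM/r = 0 ⇒ v_esc = √(2GM / r).
v_esc = √(2 · 1.227e+15 / 1.905e+07) m/s ≈ 1.135e+04 m/s = 11.35 km/s.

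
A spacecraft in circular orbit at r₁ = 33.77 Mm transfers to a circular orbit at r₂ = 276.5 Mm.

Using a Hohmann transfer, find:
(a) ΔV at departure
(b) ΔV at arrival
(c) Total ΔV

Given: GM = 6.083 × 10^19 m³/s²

Convert to SI: r₁ = 33.77 Mm = 3.377e+07 m; r₂ = 276.5 Mm = 2.765e+08 m.
Transfer semi-major axis: a_t = (r₁ + r₂)/2 = (3.377e+07 + 2.765e+08)/2 = 1.55135e+08 m.
Circular speeds: v₁ = √(GM/r₁) = 1.34213e+06 m/s, v₂ = √(GM/r₂) = 469042 m/s.
Transfer speeds (vis-viva v² = GM(2/r − 1/a_t)): v₁ᵗ = 1.79179e+06 m/s, v₂ᵗ = 218838 m/s.
(a) ΔV₁ = |v₁ᵗ − v₁| ≈ 4.497e+05 m/s = 449.7 km/s.
(b) ΔV₂ = |v₂ − v₂ᵗ| ≈ 2.502e+05 m/s = 250.2 km/s.
(c) ΔV_total = ΔV₁ + ΔV₂ ≈ 6.999e+05 m/s = 699.9 km/s.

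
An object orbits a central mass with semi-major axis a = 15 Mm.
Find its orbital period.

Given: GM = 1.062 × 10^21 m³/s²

Convert to SI: a = 15 Mm = 1.5e+07 m.
Kepler's third law: T = 2π √(a³ / GM).
Substituting a = 1.5e+07 m and GM = 1.062e+21 m³/s²:
T = 2π √((1.5e+07)³ / 1.062e+21) s
T ≈ 11.2 s = 11.2 seconds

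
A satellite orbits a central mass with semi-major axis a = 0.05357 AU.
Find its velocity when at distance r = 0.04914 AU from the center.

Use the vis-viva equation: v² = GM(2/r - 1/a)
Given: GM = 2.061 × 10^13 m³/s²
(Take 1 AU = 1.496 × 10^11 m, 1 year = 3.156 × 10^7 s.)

Convert to SI: a = 0.05357 AU = 8.01407e+09 m; r = 0.04914 AU = 7.35134e+09 m.
Vis-viva: v = √(GM · (2/r − 1/a)).
2/r − 1/a = 2/7.35134e+09 − 1/8.01407e+09 = 1.47279e-10 m⁻¹.
v = √(2.061e+13 · 1.47279e-10) m/s ≈ 55.09 m/s = 0.01162 AU/year.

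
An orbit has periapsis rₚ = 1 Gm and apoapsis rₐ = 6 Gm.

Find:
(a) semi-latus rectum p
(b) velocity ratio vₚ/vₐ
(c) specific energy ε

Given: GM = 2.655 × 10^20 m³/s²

Convert to SI: rₚ = 1 Gm = 1e+09 m; rₐ = 6 Gm = 6e+09 m.
(a) From a = (rₚ + rₐ)/2 = 3.5e+09 m and e = (rₐ − rₚ)/(rₐ + rₚ) = 0.714286, p = a(1 − e²) = 3.5e+09 · (1 − (0.714286)²) ≈ 1.714e+09 m
(b) Conservation of angular momentum (rₚvₚ = rₐvₐ) gives vₚ/vₐ = rₐ/rₚ = 6e+09/1e+09 ≈ 6
(c) With a = (rₚ + rₐ)/2 = 3.5e+09 m, ε = −GM/(2a) = −2.655e+20/(2 · 3.5e+09) J/kg ≈ -3.793e+10 J/kg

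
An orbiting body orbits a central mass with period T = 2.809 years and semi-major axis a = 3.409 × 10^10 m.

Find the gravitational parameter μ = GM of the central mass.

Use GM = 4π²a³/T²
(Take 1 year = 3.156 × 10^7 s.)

Convert to SI: T = 2.809 years = 8.8652e+07 s.
GM = 4π² · a³ / T².
GM = 4π² · (3.409e+10)³ / (8.8652e+07)² m³/s² ≈ 1.99e+17 m³/s² = 1.99 × 10^17 m³/s².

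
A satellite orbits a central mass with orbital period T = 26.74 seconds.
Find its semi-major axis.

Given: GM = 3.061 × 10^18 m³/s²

Invert Kepler's third law: a = (GM · T² / (4π²))^(1/3).
Substituting T = 26.74 s and GM = 3.061e+18 m³/s²:
a = (3.061e+18 · (26.74)² / (4π²))^(1/3) m
a ≈ 3.813e+06 m = 3.813 Mm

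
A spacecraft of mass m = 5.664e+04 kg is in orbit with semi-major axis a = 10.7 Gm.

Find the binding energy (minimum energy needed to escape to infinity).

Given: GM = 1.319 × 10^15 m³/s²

Convert to SI: a = 10.7 Gm = 1.07e+10 m.
Total orbital energy is E = −GMm/(2a); binding energy is E_bind = −E = GMm/(2a).
E_bind = 1.319e+15 · 5.664e+04 / (2 · 1.07e+10) J ≈ 3.491e+09 J = 3.491 GJ.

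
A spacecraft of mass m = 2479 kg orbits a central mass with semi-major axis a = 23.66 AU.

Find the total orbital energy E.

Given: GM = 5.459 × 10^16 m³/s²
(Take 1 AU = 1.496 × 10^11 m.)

Convert to SI: a = 23.66 AU = 3.53954e+12 m.
E = −GMm / (2a).
E = −5.459e+16 · 2479 / (2 · 3.53954e+12) J ≈ -1.912e+07 J = -19.12 MJ.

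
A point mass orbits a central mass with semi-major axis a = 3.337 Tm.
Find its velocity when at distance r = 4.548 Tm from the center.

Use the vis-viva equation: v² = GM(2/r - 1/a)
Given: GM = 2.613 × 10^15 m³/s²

Convert to SI: a = 3.337 Tm = 3.337e+12 m; r = 4.548 Tm = 4.548e+12 m.
Vis-viva: v = √(GM · (2/r − 1/a)).
2/r − 1/a = 2/4.548e+12 − 1/3.337e+12 = 1.40083e-13 m⁻¹.
v = √(2.613e+15 · 1.40083e-13) m/s ≈ 19.13 m/s = 19.13 m/s.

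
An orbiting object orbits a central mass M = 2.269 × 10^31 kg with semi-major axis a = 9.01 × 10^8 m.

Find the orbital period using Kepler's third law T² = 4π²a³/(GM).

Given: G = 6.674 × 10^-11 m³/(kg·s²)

GM = G · M = 6.674e-11 · 2.269e+31 = 1.51433e+21 m³/s².
Kepler's third law: T = 2π √(a³ / GM).
Substituting a = 9.01e+08 m and GM = 1.51433e+21 m³/s²:
T = 2π √((9.01e+08)³ / 1.51433e+21) s
T ≈ 4367 s = 1.213 hours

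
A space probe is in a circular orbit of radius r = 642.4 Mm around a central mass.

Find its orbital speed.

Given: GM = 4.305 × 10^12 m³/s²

Convert to SI: r = 642.4 Mm = 6.424e+08 m.
For a circular orbit, gravity supplies the centripetal force, so v = √(GM / r).
v = √(4.305e+12 / 6.424e+08) m/s ≈ 81.86 m/s = 81.86 m/s.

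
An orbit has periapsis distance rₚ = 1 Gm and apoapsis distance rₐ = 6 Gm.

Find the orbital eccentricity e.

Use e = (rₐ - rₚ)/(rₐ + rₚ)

Convert to SI: rₚ = 1 Gm = 1e+09 m; rₐ = 6 Gm = 6e+09 m.
e = (rₐ − rₚ) / (rₐ + rₚ).
e = (6e+09 − 1e+09) / (6e+09 + 1e+09) = 5e+09 / 7e+09 ≈ 0.7143.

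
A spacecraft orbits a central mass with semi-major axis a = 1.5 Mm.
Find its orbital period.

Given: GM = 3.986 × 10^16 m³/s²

Convert to SI: a = 1.5 Mm = 1.5e+06 m.
Kepler's third law: T = 2π √(a³ / GM).
Substituting a = 1.5e+06 m and GM = 3.986e+16 m³/s²:
T = 2π √((1.5e+06)³ / 3.986e+16) s
T ≈ 57.82 s = 57.82 seconds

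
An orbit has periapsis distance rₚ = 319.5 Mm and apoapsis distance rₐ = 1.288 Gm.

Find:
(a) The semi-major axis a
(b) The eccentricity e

Convert to SI: rₚ = 319.5 Mm = 3.195e+08 m; rₐ = 1.288 Gm = 1.288e+09 m.
(a) a = (rₚ + rₐ) / 2 = (3.195e+08 + 1.288e+09) / 2 ≈ 8.038e+08 m = 803.8 Mm.
(b) e = (rₐ − rₚ) / (rₐ + rₚ) = (1.288e+09 − 3.195e+08) / (1.288e+09 + 3.195e+08) ≈ 0.6025.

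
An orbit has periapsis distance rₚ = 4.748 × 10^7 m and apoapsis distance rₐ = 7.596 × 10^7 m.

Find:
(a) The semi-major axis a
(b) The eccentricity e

(a) a = (rₚ + rₐ) / 2 = (4.748e+07 + 7.596e+07) / 2 ≈ 6.172e+07 m = 6.172 × 10^7 m.
(b) e = (rₐ − rₚ) / (rₐ + rₚ) = (7.596e+07 − 4.748e+07) / (7.596e+07 + 4.748e+07) ≈ 0.2307.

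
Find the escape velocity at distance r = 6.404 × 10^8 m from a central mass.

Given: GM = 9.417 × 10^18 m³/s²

Escape velocity comes from setting total energy to zero: ½v² − GM/r = 0 ⇒ v_esc = √(2GM / r).
v_esc = √(2 · 9.417e+18 / 6.404e+08) m/s ≈ 1.715e+05 m/s = 171.5 km/s.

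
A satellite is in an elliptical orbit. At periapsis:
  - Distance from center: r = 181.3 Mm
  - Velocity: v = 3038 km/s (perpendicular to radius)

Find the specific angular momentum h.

Convert to SI: r = 181.3 Mm = 1.813e+08 m; v = 3038 km/s = 3.038e+06 m/s.
With v perpendicular to r, h = r · v.
h = 1.813e+08 · 3.038e+06 m²/s ≈ 5.508e+14 m²/s.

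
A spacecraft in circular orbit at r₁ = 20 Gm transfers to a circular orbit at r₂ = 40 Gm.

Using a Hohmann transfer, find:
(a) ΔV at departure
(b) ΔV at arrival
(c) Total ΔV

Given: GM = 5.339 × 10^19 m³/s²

Convert to SI: r₁ = 20 Gm = 2e+10 m; r₂ = 40 Gm = 4e+10 m.
Transfer semi-major axis: a_t = (r₁ + r₂)/2 = (2e+10 + 4e+10)/2 = 3e+10 m.
Circular speeds: v₁ = √(GM/r₁) = 51667.2 m/s, v₂ = √(GM/r₂) = 36534.2 m/s.
Transfer speeds (vis-viva v² = GM(2/r − 1/a_t)): v₁ᵗ = 59660.1 m/s, v₂ᵗ = 29830.1 m/s.
(a) ΔV₁ = |v₁ᵗ − v₁| ≈ 7993 m/s = 7.993 km/s.
(b) ΔV₂ = |v₂ − v₂ᵗ| ≈ 6704 m/s = 6.704 km/s.
(c) ΔV_total = ΔV₁ + ΔV₂ ≈ 1.47e+04 m/s = 14.7 km/s.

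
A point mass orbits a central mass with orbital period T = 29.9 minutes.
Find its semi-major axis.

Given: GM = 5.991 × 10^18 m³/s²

Convert to SI: T = 29.9 minutes = 1794 s.
Invert Kepler's third law: a = (GM · T² / (4π²))^(1/3).
Substituting T = 1794 s and GM = 5.991e+18 m³/s²:
a = (5.991e+18 · (1794)² / (4π²))^(1/3) m
a ≈ 7.875e+07 m = 7.875 × 10^7 m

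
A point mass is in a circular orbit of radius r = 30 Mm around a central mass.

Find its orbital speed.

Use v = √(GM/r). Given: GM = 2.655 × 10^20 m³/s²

Convert to SI: r = 30 Mm = 3e+07 m.
For a circular orbit, gravity supplies the centripetal force, so v = √(GM / r).
v = √(2.655e+20 / 3e+07) m/s ≈ 2.975e+06 m/s = 2975 km/s.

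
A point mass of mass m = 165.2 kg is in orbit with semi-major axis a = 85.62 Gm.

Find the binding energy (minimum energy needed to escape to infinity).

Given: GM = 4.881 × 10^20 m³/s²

Convert to SI: a = 85.62 Gm = 8.562e+10 m.
Total orbital energy is E = −GMm/(2a); binding energy is E_bind = −E = GMm/(2a).
E_bind = 4.881e+20 · 165.2 / (2 · 8.562e+10) J ≈ 4.709e+11 J = 470.9 GJ.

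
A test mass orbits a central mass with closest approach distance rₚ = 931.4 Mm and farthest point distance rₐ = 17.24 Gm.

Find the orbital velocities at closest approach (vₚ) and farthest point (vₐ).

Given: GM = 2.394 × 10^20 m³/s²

Convert to SI: rₚ = 931.4 Mm = 9.314e+08 m; rₐ = 17.24 Gm = 1.724e+10 m.
Use the vis-viva equation v² = GM(2/r − 1/a) with a = (rₚ + rₐ)/2 = (9.314e+08 + 1.724e+10)/2 = 9.0857e+09 m.
vₚ = √(GM · (2/rₚ − 1/a)) = √(2.394e+20 · (2/9.314e+08 − 1/9.0857e+09)) m/s ≈ 6.984e+05 m/s = 698.4 km/s.
vₐ = √(GM · (2/rₐ − 1/a)) = √(2.394e+20 · (2/1.724e+10 − 1/9.0857e+09)) m/s ≈ 3.773e+04 m/s = 37.73 km/s.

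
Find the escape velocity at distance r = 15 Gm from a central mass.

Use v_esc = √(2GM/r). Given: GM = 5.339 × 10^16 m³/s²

Convert to SI: r = 15 Gm = 1.5e+10 m.
Escape velocity comes from setting total energy to zero: ½v² − GM/r = 0 ⇒ v_esc = √(2GM / r).
v_esc = √(2 · 5.339e+16 / 1.5e+10) m/s ≈ 2668 m/s = 2.668 km/s.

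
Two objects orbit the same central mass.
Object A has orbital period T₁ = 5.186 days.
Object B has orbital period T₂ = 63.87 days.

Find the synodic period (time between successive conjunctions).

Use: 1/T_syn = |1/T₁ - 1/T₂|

Convert to SI: T₁ = 5.186 days = 448070 s; T₂ = 63.87 days = 5.51837e+06 s.
T_syn = |T₁ · T₂ / (T₁ − T₂)|.
T_syn = |448070 · 5.51837e+06 / (448070 − 5.51837e+06)| s ≈ 4.877e+05 s = 5.644 days.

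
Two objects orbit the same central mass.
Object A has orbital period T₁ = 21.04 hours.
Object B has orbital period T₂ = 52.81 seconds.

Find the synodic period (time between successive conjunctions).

Convert to SI: T₁ = 21.04 hours = 75744 s.
T_syn = |T₁ · T₂ / (T₁ − T₂)|.
T_syn = |75744 · 52.81 / (75744 − 52.81)| s ≈ 52.85 s = 52.85 seconds.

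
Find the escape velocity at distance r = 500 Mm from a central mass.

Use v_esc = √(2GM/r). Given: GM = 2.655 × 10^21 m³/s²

Convert to SI: r = 500 Mm = 5e+08 m.
Escape velocity comes from setting total energy to zero: ½v² − GM/r = 0 ⇒ v_esc = √(2GM / r).
v_esc = √(2 · 2.655e+21 / 5e+08) m/s ≈ 3.259e+06 m/s = 3259 km/s.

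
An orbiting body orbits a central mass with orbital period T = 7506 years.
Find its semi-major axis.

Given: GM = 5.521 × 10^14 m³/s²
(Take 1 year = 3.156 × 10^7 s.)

Convert to SI: T = 7506 years = 2.36889e+11 s.
Invert Kepler's third law: a = (GM · T² / (4π²))^(1/3).
Substituting T = 2.36889e+11 s and GM = 5.521e+14 m³/s²:
a = (5.521e+14 · (2.36889e+11)² / (4π²))^(1/3) m
a ≈ 9.224e+11 m = 922.4 Gm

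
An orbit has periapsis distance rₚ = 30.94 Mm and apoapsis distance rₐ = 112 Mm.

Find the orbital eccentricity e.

Convert to SI: rₚ = 30.94 Mm = 3.094e+07 m; rₐ = 112 Mm = 1.12e+08 m.
e = (rₐ − rₚ) / (rₐ + rₚ).
e = (1.12e+08 − 3.094e+07) / (1.12e+08 + 3.094e+07) = 8.106e+07 / 1.4294e+08 ≈ 0.5671.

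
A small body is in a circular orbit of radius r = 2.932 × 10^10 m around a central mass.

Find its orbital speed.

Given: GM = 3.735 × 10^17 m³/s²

For a circular orbit, gravity supplies the centripetal force, so v = √(GM / r).
v = √(3.735e+17 / 2.932e+10) m/s ≈ 3569 m/s = 3.569 km/s.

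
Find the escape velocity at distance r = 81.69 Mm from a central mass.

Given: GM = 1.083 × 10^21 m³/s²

Convert to SI: r = 81.69 Mm = 8.169e+07 m.
Escape velocity comes from setting total energy to zero: ½v² − GM/r = 0 ⇒ v_esc = √(2GM / r).
v_esc = √(2 · 1.083e+21 / 8.169e+07) m/s ≈ 5.149e+06 m/s = 5149 km/s.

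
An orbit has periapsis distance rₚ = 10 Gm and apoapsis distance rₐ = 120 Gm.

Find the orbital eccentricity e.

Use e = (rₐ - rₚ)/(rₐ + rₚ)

Convert to SI: rₚ = 10 Gm = 1e+10 m; rₐ = 120 Gm = 1.2e+11 m.
e = (rₐ − rₚ) / (rₐ + rₚ).
e = (1.2e+11 − 1e+10) / (1.2e+11 + 1e+10) = 1.1e+11 / 1.3e+11 ≈ 0.8462.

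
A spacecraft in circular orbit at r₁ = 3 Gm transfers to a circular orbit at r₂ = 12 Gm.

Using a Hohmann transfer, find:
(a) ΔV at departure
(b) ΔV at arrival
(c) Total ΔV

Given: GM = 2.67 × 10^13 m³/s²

Convert to SI: r₁ = 3 Gm = 3e+09 m; r₂ = 12 Gm = 1.2e+10 m.
Transfer semi-major axis: a_t = (r₁ + r₂)/2 = (3e+09 + 1.2e+10)/2 = 7.5e+09 m.
Circular speeds: v₁ = √(GM/r₁) = 94.3398 m/s, v₂ = √(GM/r₂) = 47.1699 m/s.
Transfer speeds (vis-viva v² = GM(2/r − 1/a_t)): v₁ᵗ = 119.331 m/s, v₂ᵗ = 29.8329 m/s.
(a) ΔV₁ = |v₁ᵗ − v₁| ≈ 24.99 m/s = 24.99 m/s.
(b) ΔV₂ = |v₂ − v₂ᵗ| ≈ 17.34 m/s = 17.34 m/s.
(c) ΔV_total = ΔV₁ + ΔV₂ ≈ 42.33 m/s = 42.33 m/s.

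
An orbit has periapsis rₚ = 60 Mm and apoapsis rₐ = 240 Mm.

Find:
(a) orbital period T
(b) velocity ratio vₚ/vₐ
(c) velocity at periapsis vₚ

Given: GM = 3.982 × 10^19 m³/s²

Convert to SI: rₚ = 60 Mm = 6e+07 m; rₐ = 240 Mm = 2.4e+08 m.
(a) With a = (rₚ + rₐ)/2 = 1.5e+08 m, T = 2π √(a³/GM) = 2π √((1.5e+08)³/3.982e+19) s ≈ 1829 s
(b) Conservation of angular momentum (rₚvₚ = rₐvₐ) gives vₚ/vₐ = rₐ/rₚ = 2.4e+08/6e+07 ≈ 4
(c) With a = (rₚ + rₐ)/2 = 1.5e+08 m, vₚ = √(GM (2/rₚ − 1/a)) = √(3.982e+19 · (2/6e+07 − 1/1.5e+08)) m/s ≈ 1.03e+06 m/s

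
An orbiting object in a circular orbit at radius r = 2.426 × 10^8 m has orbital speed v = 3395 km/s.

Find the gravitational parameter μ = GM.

Convert to SI: v = 3395 km/s = 3.395e+06 m/s.
For a circular orbit v² = GM/r, so GM = v² · r.
GM = (3.395e+06)² · 2.426e+08 m³/s² ≈ 2.796e+21 m³/s² = 2.796 × 10^21 m³/s².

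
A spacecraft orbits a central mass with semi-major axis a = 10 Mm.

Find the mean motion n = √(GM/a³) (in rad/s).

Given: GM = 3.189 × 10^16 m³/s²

Convert to SI: a = 10 Mm = 1e+07 m.
n = √(GM / a³).
n = √(3.189e+16 / (1e+07)³) rad/s ≈ 0.005647 rad/s.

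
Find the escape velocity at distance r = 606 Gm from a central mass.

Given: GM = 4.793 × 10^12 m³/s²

Convert to SI: r = 606 Gm = 6.06e+11 m.
Escape velocity comes from setting total energy to zero: ½v² − GM/r = 0 ⇒ v_esc = √(2GM / r).
v_esc = √(2 · 4.793e+12 / 6.06e+11) m/s ≈ 3.977 m/s = 3.977 m/s.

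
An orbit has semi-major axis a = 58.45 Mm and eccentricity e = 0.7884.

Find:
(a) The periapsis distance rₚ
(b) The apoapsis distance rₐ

Convert to SI: a = 58.45 Mm = 5.845e+07 m.
(a) rₚ = a(1 − e) = 5.845e+07 · (1 − 0.7884) = 5.845e+07 · 0.2116 ≈ 1.237e+07 m = 12.37 Mm.
(b) rₐ = a(1 + e) = 5.845e+07 · (1 + 0.7884) = 5.845e+07 · 1.7884 ≈ 1.045e+08 m = 104.5 Mm.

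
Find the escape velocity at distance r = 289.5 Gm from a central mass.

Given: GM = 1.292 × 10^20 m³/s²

Convert to SI: r = 289.5 Gm = 2.895e+11 m.
Escape velocity comes from setting total energy to zero: ½v² − GM/r = 0 ⇒ v_esc = √(2GM / r).
v_esc = √(2 · 1.292e+20 / 2.895e+11) m/s ≈ 2.988e+04 m/s = 29.88 km/s.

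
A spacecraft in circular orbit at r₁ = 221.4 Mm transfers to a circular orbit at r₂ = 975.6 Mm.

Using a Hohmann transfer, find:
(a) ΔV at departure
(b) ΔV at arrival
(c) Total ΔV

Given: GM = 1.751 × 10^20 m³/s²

Convert to SI: r₁ = 221.4 Mm = 2.214e+08 m; r₂ = 975.6 Mm = 9.756e+08 m.
Transfer semi-major axis: a_t = (r₁ + r₂)/2 = (2.214e+08 + 9.756e+08)/2 = 5.985e+08 m.
Circular speeds: v₁ = √(GM/r₁) = 889312 m/s, v₂ = √(GM/r₂) = 423650 m/s.
Transfer speeds (vis-viva v² = GM(2/r − 1/a_t)): v₁ᵗ = 1.13542e+06 m/s, v₂ᵗ = 257670 m/s.
(a) ΔV₁ = |v₁ᵗ − v₁| ≈ 2.461e+05 m/s = 246.1 km/s.
(b) ΔV₂ = |v₂ − v₂ᵗ| ≈ 1.66e+05 m/s = 166 km/s.
(c) ΔV_total = ΔV₁ + ΔV₂ ≈ 4.121e+05 m/s = 412.1 km/s.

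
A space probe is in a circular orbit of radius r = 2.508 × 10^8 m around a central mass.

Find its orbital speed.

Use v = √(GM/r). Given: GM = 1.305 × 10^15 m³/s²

For a circular orbit, gravity supplies the centripetal force, so v = √(GM / r).
v = √(1.305e+15 / 2.508e+08) m/s ≈ 2281 m/s = 2.281 km/s.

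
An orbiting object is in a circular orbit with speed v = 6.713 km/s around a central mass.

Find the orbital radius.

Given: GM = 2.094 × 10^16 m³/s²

Convert to SI: v = 6.713 km/s = 6713 m/s.
For a circular orbit, v² = GM / r, so r = GM / v².
r = 2.094e+16 / (6713)² m ≈ 4.647e+08 m = 464.7 Mm.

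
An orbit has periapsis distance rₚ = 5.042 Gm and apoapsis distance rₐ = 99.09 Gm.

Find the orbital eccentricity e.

Convert to SI: rₚ = 5.042 Gm = 5.042e+09 m; rₐ = 99.09 Gm = 9.909e+10 m.
e = (rₐ − rₚ) / (rₐ + rₚ).
e = (9.909e+10 − 5.042e+09) / (9.909e+10 + 5.042e+09) = 9.4048e+10 / 1.04132e+11 ≈ 0.9032.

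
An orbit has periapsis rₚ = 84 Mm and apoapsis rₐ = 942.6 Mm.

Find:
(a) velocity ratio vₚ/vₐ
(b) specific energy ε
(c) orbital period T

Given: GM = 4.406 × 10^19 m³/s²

Convert to SI: rₚ = 84 Mm = 8.4e+07 m; rₐ = 942.6 Mm = 9.426e+08 m.
(a) Conservation of angular momentum (rₚvₚ = rₐvₐ) gives vₚ/vₐ = rₐ/rₚ = 9.426e+08/8.4e+07 ≈ 11.22
(b) With a = (rₚ + rₐ)/2 = 5.133e+08 m, ε = −GM/(2a) = −4.406e+19/(2 · 5.133e+08) J/kg ≈ -4.292e+10 J/kg
(c) With a = (rₚ + rₐ)/2 = 5.133e+08 m, T = 2π √(a³/GM) = 2π √((5.133e+08)³/4.406e+19) s ≈ 1.101e+04 s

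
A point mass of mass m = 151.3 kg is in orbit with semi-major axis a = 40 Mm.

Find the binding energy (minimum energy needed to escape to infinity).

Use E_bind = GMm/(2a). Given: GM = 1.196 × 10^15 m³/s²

Convert to SI: a = 40 Mm = 4e+07 m.
Total orbital energy is E = −GMm/(2a); binding energy is E_bind = −E = GMm/(2a).
E_bind = 1.196e+15 · 151.3 / (2 · 4e+07) J ≈ 2.262e+09 J = 2.262 GJ.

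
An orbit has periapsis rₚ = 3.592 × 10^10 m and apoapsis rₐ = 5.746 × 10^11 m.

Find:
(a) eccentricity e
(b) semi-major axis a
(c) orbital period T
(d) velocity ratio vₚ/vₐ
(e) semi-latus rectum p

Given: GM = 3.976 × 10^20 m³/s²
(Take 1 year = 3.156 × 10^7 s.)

(a) e = (rₐ − rₚ)/(rₐ + rₚ) = (5.746e+11 − 3.592e+10)/(5.746e+11 + 3.592e+10) ≈ 0.8823
(b) a = (rₚ + rₐ)/2 = (3.592e+10 + 5.746e+11)/2 ≈ 3.053e+11 m
(c) With a = (rₚ + rₐ)/2 = 3.0526e+11 m, T = 2π √(a³/GM) = 2π √((3.0526e+11)³/3.976e+20) s ≈ 5.314e+07 s
(d) Conservation of angular momentum (rₚvₚ = rₐvₐ) gives vₚ/vₐ = rₐ/rₚ = 5.746e+11/3.592e+10 ≈ 16
(e) From a = (rₚ + rₐ)/2 = 3.0526e+11 m and e = (rₐ − rₚ)/(rₐ + rₚ) = 0.88233, p = a(1 − e²) = 3.0526e+11 · (1 − (0.88233)²) ≈ 6.761e+10 m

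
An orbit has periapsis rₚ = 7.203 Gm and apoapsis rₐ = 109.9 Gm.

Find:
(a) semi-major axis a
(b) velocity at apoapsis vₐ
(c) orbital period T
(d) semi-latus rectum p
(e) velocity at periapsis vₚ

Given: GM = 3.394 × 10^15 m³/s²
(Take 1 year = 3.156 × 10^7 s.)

Convert to SI: rₚ = 7.203 Gm = 7.203e+09 m; rₐ = 109.9 Gm = 1.099e+11 m.
(a) a = (rₚ + rₐ)/2 = (7.203e+09 + 1.099e+11)/2 ≈ 5.855e+10 m
(b) With a = (rₚ + rₐ)/2 = 5.85515e+10 m, vₐ = √(GM (2/rₐ − 1/a)) = √(3.394e+15 · (2/1.099e+11 − 1/5.85515e+10)) m/s ≈ 61.64 m/s
(c) With a = (rₚ + rₐ)/2 = 5.85515e+10 m, T = 2π √(a³/GM) = 2π √((5.85515e+10)³/3.394e+15) s ≈ 1.528e+09 s
(d) From a = (rₚ + rₐ)/2 = 5.85515e+10 m and e = (rₐ − rₚ)/(rₐ + rₚ) = 0.87698, p = a(1 − e²) = 5.85515e+10 · (1 − (0.87698)²) ≈ 1.352e+10 m
(e) With a = (rₚ + rₐ)/2 = 5.85515e+10 m, vₚ = √(GM (2/rₚ − 1/a)) = √(3.394e+15 · (2/7.203e+09 − 1/5.85515e+10)) m/s ≈ 940.4 m/s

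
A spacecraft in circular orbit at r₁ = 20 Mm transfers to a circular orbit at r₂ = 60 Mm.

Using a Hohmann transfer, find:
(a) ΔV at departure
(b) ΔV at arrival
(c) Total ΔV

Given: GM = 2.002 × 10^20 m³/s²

Convert to SI: r₁ = 20 Mm = 2e+07 m; r₂ = 60 Mm = 6e+07 m.
Transfer semi-major axis: a_t = (r₁ + r₂)/2 = (2e+07 + 6e+07)/2 = 4e+07 m.
Circular speeds: v₁ = √(GM/r₁) = 3.16386e+06 m/s, v₂ = √(GM/r₂) = 1.82665e+06 m/s.
Transfer speeds (vis-viva v² = GM(2/r − 1/a_t)): v₁ᵗ = 3.87492e+06 m/s, v₂ᵗ = 1.29164e+06 m/s.
(a) ΔV₁ = |v₁ᵗ − v₁| ≈ 7.111e+05 m/s = 711.1 km/s.
(b) ΔV₂ = |v₂ − v₂ᵗ| ≈ 5.35e+05 m/s = 535 km/s.
(c) ΔV_total = ΔV₁ + ΔV₂ ≈ 1.246e+06 m/s = 1246 km/s.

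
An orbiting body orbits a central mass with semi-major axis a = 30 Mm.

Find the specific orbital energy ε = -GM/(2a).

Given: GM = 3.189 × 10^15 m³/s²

Convert to SI: a = 30 Mm = 3e+07 m.
ε = −GM / (2a).
ε = −3.189e+15 / (2 · 3e+07) J/kg ≈ -5.315e+07 J/kg = -53.15 MJ/kg.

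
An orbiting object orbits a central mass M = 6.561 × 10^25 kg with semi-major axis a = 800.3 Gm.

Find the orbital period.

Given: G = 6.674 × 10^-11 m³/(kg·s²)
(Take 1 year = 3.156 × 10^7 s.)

Convert to SI: a = 800.3 Gm = 8.003e+11 m.
GM = G · M = 6.674e-11 · 6.561e+25 = 4.37881e+15 m³/s².
Kepler's third law: T = 2π √(a³ / GM).
Substituting a = 8.003e+11 m and GM = 4.37881e+15 m³/s²:
T = 2π √((8.003e+11)³ / 4.37881e+15) s
T ≈ 6.798e+10 s = 2154 years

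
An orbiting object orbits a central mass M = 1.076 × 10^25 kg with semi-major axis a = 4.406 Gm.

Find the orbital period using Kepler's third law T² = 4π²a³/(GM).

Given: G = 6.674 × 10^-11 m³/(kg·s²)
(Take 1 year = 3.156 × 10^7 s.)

Convert to SI: a = 4.406 Gm = 4.406e+09 m.
GM = G · M = 6.674e-11 · 1.076e+25 = 7.18122e+14 m³/s².
Kepler's third law: T = 2π √(a³ / GM).
Substituting a = 4.406e+09 m and GM = 7.18122e+14 m³/s²:
T = 2π √((4.406e+09)³ / 7.18122e+14) s
T ≈ 6.857e+07 s = 2.173 years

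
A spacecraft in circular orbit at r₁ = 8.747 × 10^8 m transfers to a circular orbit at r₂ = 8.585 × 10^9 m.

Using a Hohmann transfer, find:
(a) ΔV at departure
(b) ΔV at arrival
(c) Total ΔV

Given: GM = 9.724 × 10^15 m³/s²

Transfer semi-major axis: a_t = (r₁ + r₂)/2 = (8.747e+08 + 8.585e+09)/2 = 4.72985e+09 m.
Circular speeds: v₁ = √(GM/r₁) = 3334.21 m/s, v₂ = √(GM/r₂) = 1064.27 m/s.
Transfer speeds (vis-viva v² = GM(2/r − 1/a_t)): v₁ᵗ = 4492 m/s, v₂ᵗ = 457.676 m/s.
(a) ΔV₁ = |v₁ᵗ − v₁| ≈ 1158 m/s = 1.158 km/s.
(b) ΔV₂ = |v₂ − v₂ᵗ| ≈ 606.6 m/s = 606.6 m/s.
(c) ΔV_total = ΔV₁ + ΔV₂ ≈ 1764 m/s = 1.764 km/s.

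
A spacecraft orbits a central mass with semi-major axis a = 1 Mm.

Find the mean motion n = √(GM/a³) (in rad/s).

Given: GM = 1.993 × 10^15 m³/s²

Convert to SI: a = 1 Mm = 1e+06 m.
n = √(GM / a³).
n = √(1.993e+15 / (1e+06)³) rad/s ≈ 0.04464 rad/s.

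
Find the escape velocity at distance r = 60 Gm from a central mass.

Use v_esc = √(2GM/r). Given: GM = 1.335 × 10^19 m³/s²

Convert to SI: r = 60 Gm = 6e+10 m.
Escape velocity comes from setting total energy to zero: ½v² − GM/r = 0 ⇒ v_esc = √(2GM / r).
v_esc = √(2 · 1.335e+19 / 6e+10) m/s ≈ 2.11e+04 m/s = 21.1 km/s.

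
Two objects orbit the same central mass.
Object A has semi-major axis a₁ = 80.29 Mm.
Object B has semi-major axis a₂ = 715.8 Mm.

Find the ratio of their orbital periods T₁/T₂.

Convert to SI: a₁ = 80.29 Mm = 8.029e+07 m; a₂ = 715.8 Mm = 7.158e+08 m.
From Kepler's third law, (T₁/T₂)² = (a₁/a₂)³, so T₁/T₂ = (a₁/a₂)^(3/2).
a₁/a₂ = 8.029e+07 / 7.158e+08 = 0.112168.
T₁/T₂ = (0.112168)^(3/2) ≈ 0.03757.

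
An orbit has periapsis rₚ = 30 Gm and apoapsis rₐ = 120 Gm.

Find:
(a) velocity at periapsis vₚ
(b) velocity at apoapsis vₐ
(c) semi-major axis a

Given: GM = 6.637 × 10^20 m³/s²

Convert to SI: rₚ = 30 Gm = 3e+10 m; rₐ = 120 Gm = 1.2e+11 m.
(a) With a = (rₚ + rₐ)/2 = 7.5e+10 m, vₚ = √(GM (2/rₚ − 1/a)) = √(6.637e+20 · (2/3e+10 − 1/7.5e+10)) m/s ≈ 1.881e+05 m/s
(b) With a = (rₚ + rₐ)/2 = 7.5e+10 m, vₐ = √(GM (2/rₐ − 1/a)) = √(6.637e+20 · (2/1.2e+11 − 1/7.5e+10)) m/s ≈ 4.704e+04 m/s
(c) a = (rₚ + rₐ)/2 = (3e+10 + 1.2e+11)/2 ≈ 7.5e+10 m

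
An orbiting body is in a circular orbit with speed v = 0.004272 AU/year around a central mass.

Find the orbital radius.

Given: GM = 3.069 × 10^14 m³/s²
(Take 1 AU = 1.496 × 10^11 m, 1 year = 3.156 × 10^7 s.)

Convert to SI: v = 0.004272 AU/year = 20.25 m/s.
For a circular orbit, v² = GM / r, so r = GM / v².
r = 3.069e+14 / (20.25)² m ≈ 7.484e+11 m = 5.003 AU.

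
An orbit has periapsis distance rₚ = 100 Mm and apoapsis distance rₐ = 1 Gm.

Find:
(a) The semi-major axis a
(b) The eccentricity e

Convert to SI: rₚ = 100 Mm = 1e+08 m; rₐ = 1 Gm = 1e+09 m.
(a) a = (rₚ + rₐ) / 2 = (1e+08 + 1e+09) / 2 ≈ 5.5e+08 m = 550 Mm.
(b) e = (rₐ − rₚ) / (rₐ + rₚ) = (1e+09 − 1e+08) / (1e+09 + 1e+08) ≈ 0.8182.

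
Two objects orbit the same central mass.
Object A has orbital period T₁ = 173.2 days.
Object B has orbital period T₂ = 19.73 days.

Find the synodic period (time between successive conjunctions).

Convert to SI: T₁ = 173.2 days = 1.49645e+07 s; T₂ = 19.73 days = 1.70467e+06 s.
T_syn = |T₁ · T₂ / (T₁ − T₂)|.
T_syn = |1.49645e+07 · 1.70467e+06 / (1.49645e+07 − 1.70467e+06)| s ≈ 1.924e+06 s = 22.27 days.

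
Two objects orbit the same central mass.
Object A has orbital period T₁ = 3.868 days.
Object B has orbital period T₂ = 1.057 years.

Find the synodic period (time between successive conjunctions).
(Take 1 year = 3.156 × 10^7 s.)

Convert to SI: T₁ = 3.868 days = 334195 s; T₂ = 1.057 years = 3.33589e+07 s.
T_syn = |T₁ · T₂ / (T₁ − T₂)|.
T_syn = |334195 · 3.33589e+07 / (334195 − 3.33589e+07)| s ≈ 3.376e+05 s = 3.907 days.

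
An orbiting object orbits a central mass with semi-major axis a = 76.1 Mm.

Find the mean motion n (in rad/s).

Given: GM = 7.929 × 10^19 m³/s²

Convert to SI: a = 76.1 Mm = 7.61e+07 m.
n = √(GM / a³).
n = √(7.929e+19 / (7.61e+07)³) rad/s ≈ 0.01341 rad/s.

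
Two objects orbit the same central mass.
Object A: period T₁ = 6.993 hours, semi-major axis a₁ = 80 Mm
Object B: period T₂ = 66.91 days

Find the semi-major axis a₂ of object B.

Convert to SI: T₁ = 6.993 hours = 25174.8 s; a₁ = 80 Mm = 8e+07 m; T₂ = 66.91 days = 5.78102e+06 s.
Kepler's third law: (T₁/T₂)² = (a₁/a₂)³ ⇒ a₂ = a₁ · (T₂/T₁)^(2/3).
T₂/T₁ = 5.78102e+06 / 25174.8 = 229.635.
a₂ = 8e+07 · (229.635)^(2/3) m ≈ 3e+09 m = 3 Gm.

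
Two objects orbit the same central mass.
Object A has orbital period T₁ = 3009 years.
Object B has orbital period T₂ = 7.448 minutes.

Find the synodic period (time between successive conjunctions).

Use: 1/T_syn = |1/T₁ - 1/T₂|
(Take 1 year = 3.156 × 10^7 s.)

Convert to SI: T₁ = 3009 years = 9.4964e+10 s; T₂ = 7.448 minutes = 446.88 s.
T_syn = |T₁ · T₂ / (T₁ − T₂)|.
T_syn = |9.4964e+10 · 446.88 / (9.4964e+10 − 446.88)| s ≈ 446.9 s = 7.448 minutes.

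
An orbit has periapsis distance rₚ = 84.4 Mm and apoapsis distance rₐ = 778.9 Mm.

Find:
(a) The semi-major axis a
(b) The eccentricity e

Convert to SI: rₚ = 84.4 Mm = 8.44e+07 m; rₐ = 778.9 Mm = 7.789e+08 m.
(a) a = (rₚ + rₐ) / 2 = (8.44e+07 + 7.789e+08) / 2 ≈ 4.316e+08 m = 431.6 Mm.
(b) e = (rₐ − rₚ) / (rₐ + rₚ) = (7.789e+08 − 8.44e+07) / (7.789e+08 + 8.44e+07) ≈ 0.8045.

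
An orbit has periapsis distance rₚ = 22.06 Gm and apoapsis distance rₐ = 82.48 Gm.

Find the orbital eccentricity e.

Convert to SI: rₚ = 22.06 Gm = 2.206e+10 m; rₐ = 82.48 Gm = 8.248e+10 m.
e = (rₐ − rₚ) / (rₐ + rₚ).
e = (8.248e+10 − 2.206e+10) / (8.248e+10 + 2.206e+10) = 6.042e+10 / 1.0454e+11 ≈ 0.578.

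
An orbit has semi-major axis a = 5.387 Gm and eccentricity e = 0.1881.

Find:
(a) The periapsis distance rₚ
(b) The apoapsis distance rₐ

Convert to SI: a = 5.387 Gm = 5.387e+09 m.
(a) rₚ = a(1 − e) = 5.387e+09 · (1 − 0.1881) = 5.387e+09 · 0.8119 ≈ 4.374e+09 m = 4.374 Gm.
(b) rₐ = a(1 + e) = 5.387e+09 · (1 + 0.1881) = 5.387e+09 · 1.1881 ≈ 6.4e+09 m = 6.4 Gm.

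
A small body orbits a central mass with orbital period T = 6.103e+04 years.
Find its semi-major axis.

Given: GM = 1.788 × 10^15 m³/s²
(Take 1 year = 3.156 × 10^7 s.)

Convert to SI: T = 6.103e+04 years = 1.92611e+12 s.
Invert Kepler's third law: a = (GM · T² / (4π²))^(1/3).
Substituting T = 1.92611e+12 s and GM = 1.788e+15 m³/s²:
a = (1.788e+15 · (1.92611e+12)² / (4π²))^(1/3) m
a ≈ 5.518e+12 m = 5.518 Tm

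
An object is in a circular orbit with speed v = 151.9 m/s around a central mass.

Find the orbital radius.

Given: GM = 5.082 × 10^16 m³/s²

For a circular orbit, v² = GM / r, so r = GM / v².
r = 5.082e+16 / (151.9)² m ≈ 2.203e+12 m = 2.203 × 10^12 m.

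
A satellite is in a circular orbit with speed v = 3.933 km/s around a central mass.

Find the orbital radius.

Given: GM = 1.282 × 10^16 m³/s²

Convert to SI: v = 3.933 km/s = 3933 m/s.
For a circular orbit, v² = GM / r, so r = GM / v².
r = 1.282e+16 / (3933)² m ≈ 8.288e+08 m = 8.288 × 10^8 m.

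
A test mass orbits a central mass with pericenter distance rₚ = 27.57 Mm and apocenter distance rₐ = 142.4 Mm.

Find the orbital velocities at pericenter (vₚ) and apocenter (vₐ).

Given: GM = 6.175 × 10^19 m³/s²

Convert to SI: rₚ = 27.57 Mm = 2.757e+07 m; rₐ = 142.4 Mm = 1.424e+08 m.
Use the vis-viva equation v² = GM(2/r − 1/a) with a = (rₚ + rₐ)/2 = (2.757e+07 + 1.424e+08)/2 = 8.4985e+07 m.
vₚ = √(GM · (2/rₚ − 1/a)) = √(6.175e+19 · (2/2.757e+07 − 1/8.4985e+07)) m/s ≈ 1.937e+06 m/s = 1937 km/s.
vₐ = √(GM · (2/rₐ − 1/a)) = √(6.175e+19 · (2/1.424e+08 − 1/8.4985e+07)) m/s ≈ 3.751e+05 m/s = 375.1 km/s.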